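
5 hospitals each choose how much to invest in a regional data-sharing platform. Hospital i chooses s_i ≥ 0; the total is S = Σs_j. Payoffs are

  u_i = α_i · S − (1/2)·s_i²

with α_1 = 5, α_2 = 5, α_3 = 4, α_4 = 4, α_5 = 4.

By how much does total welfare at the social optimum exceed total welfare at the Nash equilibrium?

Hospital i's FOC: ∂u_i/∂s_i = α_i − s_i = 0, so s_i* = α_i.
NE contributions = (5, 5, 4, 4, 4); S = 22.
W^NE = (Σα)·S − ½Σα_i² = 22² − ½·98 = 435.
Planner sets s_i = Σα_j = 22 for every i, so S^SO = 5·22 = 110.
W^SO = (Σα)·S^SO − ½·5·(Σα)² = (5/2)·22² = 1210.
Deadweight loss = W^SO − W^NE = 775.

775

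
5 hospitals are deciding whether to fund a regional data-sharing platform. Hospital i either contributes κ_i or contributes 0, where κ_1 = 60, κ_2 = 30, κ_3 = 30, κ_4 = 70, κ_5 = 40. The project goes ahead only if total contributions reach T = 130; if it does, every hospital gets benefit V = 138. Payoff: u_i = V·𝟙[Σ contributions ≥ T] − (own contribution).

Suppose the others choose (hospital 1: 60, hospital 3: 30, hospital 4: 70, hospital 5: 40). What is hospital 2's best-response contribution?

0

Others' total = 200 ≥ 130; contributing adds cost 30 for no extra benefit.
Best response: 0.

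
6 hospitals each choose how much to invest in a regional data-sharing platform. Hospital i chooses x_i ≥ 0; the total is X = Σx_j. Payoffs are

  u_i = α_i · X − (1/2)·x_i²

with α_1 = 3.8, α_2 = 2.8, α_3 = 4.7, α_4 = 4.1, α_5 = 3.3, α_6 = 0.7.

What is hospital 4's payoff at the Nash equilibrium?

Hospital i's FOC: ∂u_i/∂x_i = α_i − x_i = 0, so x_i* = α_i.
NE contributions = (3.8, 2.8, 4.7, 4.1, 3.3, 0.7); X = 19.4.
u_4 = α_4·X − ½·(x_4)² = 4.1·19.4 − ½·4.1² = 71.135.

71.135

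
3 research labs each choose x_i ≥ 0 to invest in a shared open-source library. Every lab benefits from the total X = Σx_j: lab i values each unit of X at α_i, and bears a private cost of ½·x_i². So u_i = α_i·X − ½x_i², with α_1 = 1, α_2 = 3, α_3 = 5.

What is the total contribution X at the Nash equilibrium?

Lab i's FOC: ∂u_i/∂x_i = α_i − x_i = 0, so x_i* = α_i.
NE contributions = (1, 3, 5); X = 9.

9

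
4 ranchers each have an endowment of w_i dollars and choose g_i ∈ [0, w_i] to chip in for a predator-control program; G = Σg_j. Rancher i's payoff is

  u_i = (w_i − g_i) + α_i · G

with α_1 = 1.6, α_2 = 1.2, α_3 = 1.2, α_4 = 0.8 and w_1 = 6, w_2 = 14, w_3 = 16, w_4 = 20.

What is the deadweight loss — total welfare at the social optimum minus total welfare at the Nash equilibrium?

76

∂u_i/∂g_i = α_i − 1, so rancher i contributes w_i if α_i > 1, else 0.
α_i > 1 for i ∈ {1, 2, 3}; NE contributions (6, 14, 16, 0), G = 36.
W^NE = Σw_i − G^NE + (Σα_i)·G^NE = 56 + 3.8·36 = 192.8.
Planner: ∂(Σu_j)/∂g_i = Σα_j − 1 = 3.8 > 0, so everyone contributes w_i; G^SO = 56, W^SO = 56 + 3.8·56 = 268.8.
Deadweight loss = 76.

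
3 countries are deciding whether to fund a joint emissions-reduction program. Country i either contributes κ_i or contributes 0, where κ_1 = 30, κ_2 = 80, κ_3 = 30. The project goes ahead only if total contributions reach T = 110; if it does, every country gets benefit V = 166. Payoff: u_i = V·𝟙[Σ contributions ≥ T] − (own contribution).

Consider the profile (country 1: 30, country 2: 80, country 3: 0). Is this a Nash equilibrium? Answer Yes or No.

Yes

Total = 110 ≥ 110: provided.
Country 1 (pledges 30, payoff 136): dropping to 0 → total 80, payoff 0. No gain.
Country 2 (pledges 80, payoff 86): dropping to 0 → total 30, payoff 0. No gain.
Country 3 (pledges 0, payoff 166): pledging 30 → total 140, payoff 136. No gain.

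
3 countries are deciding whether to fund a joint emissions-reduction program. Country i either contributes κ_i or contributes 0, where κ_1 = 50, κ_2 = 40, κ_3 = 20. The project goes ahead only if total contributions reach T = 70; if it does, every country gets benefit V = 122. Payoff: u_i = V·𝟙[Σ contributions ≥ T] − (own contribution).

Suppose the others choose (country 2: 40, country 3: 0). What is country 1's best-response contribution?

50

Others' total = 40. Contributing 50 brings total to 90 ≥ 70: gain V − κ_1 = 72.
Best response: 50.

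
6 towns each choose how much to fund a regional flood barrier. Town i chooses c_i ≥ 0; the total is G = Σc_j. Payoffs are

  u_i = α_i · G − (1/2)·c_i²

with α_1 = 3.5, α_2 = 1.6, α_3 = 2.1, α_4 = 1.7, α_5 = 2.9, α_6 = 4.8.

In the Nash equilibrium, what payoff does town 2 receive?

Town i's FOC: ∂u_i/∂c_i = α_i − c_i = 0, so c_i* = α_i.
NE contributions = (3.5, 1.6, 2.1, 1.7, 2.9, 4.8); G = 16.6.
u_2 = α_2·G − ½·(c_2)² = 1.6·16.6 − ½·1.6² = 25.28.

25.28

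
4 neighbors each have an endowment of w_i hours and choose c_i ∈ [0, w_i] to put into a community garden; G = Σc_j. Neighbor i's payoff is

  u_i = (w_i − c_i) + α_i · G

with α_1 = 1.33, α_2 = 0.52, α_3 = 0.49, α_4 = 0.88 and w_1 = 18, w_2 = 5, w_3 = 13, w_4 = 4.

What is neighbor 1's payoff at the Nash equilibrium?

∂u_i/∂c_i = α_i − 1, so neighbor i contributes w_i if α_i > 1, else 0.
α_i > 1 for i ∈ {1}; NE contributions (18, 0, 0, 0), G = 18.
u_1 = (18 − 18) + 1.33·18 = 23.94.

23.94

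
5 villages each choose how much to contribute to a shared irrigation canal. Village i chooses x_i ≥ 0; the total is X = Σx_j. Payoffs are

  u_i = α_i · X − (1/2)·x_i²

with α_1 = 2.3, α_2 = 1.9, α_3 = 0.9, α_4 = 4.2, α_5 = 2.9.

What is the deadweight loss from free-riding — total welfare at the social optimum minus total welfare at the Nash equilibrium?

241.14

Village i's FOC: ∂u_i/∂x_i = α_i − x_i = 0, so x_i* = α_i.
NE contributions = (2.3, 1.9, 0.9, 4.2, 2.9); X = 12.2.
W^NE = (Σα)·X − ½Σα_i² = 12.2² − ½·35.76 = 130.96.
Planner sets x_i = Σα_j = 12.2 for every i, so X^SO = 5·12.2 = 61.
W^SO = (Σα)·X^SO − ½·5·(Σα)² = (5/2)·12.2² = 372.1.
Deadweight loss = W^SO − W^NE = 241.14.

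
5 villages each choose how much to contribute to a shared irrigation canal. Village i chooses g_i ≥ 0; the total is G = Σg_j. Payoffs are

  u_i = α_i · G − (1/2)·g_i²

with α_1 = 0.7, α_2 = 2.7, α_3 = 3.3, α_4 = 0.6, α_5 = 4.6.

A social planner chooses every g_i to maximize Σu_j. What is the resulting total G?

Planner FOC: ∂(Σu_j)/∂g_i = (Σα_j) − g_i = 0, so g_i^SO = Σα_j = 11.9 for every i; G^SO = 59.5.

59.5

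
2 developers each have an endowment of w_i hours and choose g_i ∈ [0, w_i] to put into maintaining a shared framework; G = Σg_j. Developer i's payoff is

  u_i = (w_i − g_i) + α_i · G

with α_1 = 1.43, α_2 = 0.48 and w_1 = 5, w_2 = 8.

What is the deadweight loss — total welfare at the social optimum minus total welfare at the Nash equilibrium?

∂u_i/∂g_i = α_i − 1, so developer i contributes w_i if α_i > 1, else 0.
α_i > 1 for i ∈ {1}; NE contributions (5, 0), G = 5.
W^NE = Σw_i − G^NE + (Σα_i)·G^NE = 13 + 0.91·5 = 17.55.
Planner: ∂(Σu_j)/∂g_i = Σα_j − 1 = 0.91 > 0, so everyone contributes w_i; G^SO = 13, W^SO = 13 + 0.91·13 = 24.83.
Deadweight loss = 7.28.

7.28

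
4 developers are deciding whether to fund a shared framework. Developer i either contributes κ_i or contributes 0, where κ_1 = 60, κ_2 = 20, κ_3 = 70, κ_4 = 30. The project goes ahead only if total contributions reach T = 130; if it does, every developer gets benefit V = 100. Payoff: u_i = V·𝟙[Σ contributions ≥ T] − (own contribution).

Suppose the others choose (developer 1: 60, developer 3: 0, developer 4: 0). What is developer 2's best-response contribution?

Others' total = 60. Even contributing 20 gives 80 < 130: no benefit either way.
Best response: 0.

0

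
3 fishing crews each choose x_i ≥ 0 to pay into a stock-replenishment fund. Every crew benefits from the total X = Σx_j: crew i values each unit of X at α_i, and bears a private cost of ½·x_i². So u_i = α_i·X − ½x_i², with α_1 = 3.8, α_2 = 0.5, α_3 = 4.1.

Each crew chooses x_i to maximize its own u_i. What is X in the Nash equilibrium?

Crew i's FOC: ∂u_i/∂x_i = α_i − x_i = 0, so x_i* = α_i.
NE contributions = (3.8, 0.5, 4.1); X = 8.4.

8.4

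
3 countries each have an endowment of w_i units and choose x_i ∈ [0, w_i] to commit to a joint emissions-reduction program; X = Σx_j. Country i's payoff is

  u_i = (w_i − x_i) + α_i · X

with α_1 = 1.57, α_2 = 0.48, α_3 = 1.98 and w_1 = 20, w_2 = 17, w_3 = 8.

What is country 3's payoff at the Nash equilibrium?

55.44

∂u_i/∂x_i = α_i − 1, so country i contributes w_i if α_i > 1, else 0.
α_i > 1 for i ∈ {1, 3}; NE contributions (20, 0, 8), X = 28.
u_3 = (8 − 8) + 1.98·28 = 55.44.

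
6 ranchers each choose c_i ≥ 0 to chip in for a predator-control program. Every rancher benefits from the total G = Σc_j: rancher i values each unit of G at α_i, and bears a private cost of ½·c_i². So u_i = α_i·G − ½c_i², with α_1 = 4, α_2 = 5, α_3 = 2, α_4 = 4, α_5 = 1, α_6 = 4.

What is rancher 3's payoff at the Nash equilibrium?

38

Rancher i's FOC: ∂u_i/∂c_i = α_i − c_i = 0, so c_i* = α_i.
NE contributions = (4, 5, 2, 4, 1, 4); G = 20.
u_3 = α_3·G − ½·(c_3)² = 2·20 − ½·2² = 38.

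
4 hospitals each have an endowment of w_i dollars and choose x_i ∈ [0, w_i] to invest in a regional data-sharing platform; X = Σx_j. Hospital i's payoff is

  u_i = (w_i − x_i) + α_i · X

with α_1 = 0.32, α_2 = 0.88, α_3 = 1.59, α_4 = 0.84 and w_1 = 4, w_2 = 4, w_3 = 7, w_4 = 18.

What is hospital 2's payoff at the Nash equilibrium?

∂u_i/∂x_i = α_i − 1, so hospital i contributes w_i if α_i > 1, else 0.
α_i > 1 for i ∈ {3}; NE contributions (0, 0, 7, 0), X = 7.
u_2 = (4 − 0) + 0.88·7 = 10.16.

10.16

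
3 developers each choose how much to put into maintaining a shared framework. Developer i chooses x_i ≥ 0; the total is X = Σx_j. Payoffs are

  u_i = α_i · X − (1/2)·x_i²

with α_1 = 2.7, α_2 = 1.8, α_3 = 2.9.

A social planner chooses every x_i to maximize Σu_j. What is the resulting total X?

Planner FOC: ∂(Σu_j)/∂x_i = (Σα_j) − x_i = 0, so x_i^SO = Σα_j = 7.4 for every i; X^SO = 22.2.

22.2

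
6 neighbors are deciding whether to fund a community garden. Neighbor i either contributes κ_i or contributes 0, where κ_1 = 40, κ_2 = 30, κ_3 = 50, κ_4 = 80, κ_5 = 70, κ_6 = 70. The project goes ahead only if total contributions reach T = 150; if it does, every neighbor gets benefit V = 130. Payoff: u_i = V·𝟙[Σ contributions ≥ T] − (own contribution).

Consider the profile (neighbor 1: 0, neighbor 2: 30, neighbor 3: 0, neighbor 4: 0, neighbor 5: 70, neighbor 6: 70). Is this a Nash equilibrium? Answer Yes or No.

Total = 170 ≥ 150: provided.
Neighbor 1 (pledges 0, payoff 130): pledging 40 → total 210, payoff 90. No gain.
Neighbor 2 (pledges 30, payoff 100): dropping to 0 → total 140, payoff 0. No gain.
Neighbor 3 (pledges 0, payoff 130): pledging 50 → total 220, payoff 80. No gain.
Neighbor 4 (pledges 0, payoff 130): pledging 80 → total 250, payoff 50. No gain.
Neighbor 5 (pledges 70, payoff 60): dropping to 0 → total 100, payoff 0. No gain.
Neighbor 6 (pledges 70, payoff 60): dropping to 0 → total 100, payoff 0. No gain.

Yes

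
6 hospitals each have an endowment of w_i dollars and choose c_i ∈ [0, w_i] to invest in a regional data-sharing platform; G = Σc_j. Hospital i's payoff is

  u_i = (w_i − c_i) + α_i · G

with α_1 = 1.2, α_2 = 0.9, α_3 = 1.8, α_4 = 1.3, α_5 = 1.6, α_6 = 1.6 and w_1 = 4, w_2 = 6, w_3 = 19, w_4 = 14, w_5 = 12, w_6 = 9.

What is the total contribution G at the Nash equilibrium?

58

∂u_i/∂c_i = α_i − 1, so hospital i contributes w_i if α_i > 1, else 0.
α_i > 1 for i ∈ {1, 3, 4, 5, 6}; NE contributions (4, 0, 19, 14, 12, 9), G = 58.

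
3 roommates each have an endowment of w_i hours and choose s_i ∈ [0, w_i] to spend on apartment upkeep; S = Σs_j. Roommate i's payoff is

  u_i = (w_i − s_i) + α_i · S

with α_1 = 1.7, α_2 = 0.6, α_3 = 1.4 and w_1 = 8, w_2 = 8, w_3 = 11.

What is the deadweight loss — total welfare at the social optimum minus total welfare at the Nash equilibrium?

∂u_i/∂s_i = α_i − 1, so roommate i contributes w_i if α_i > 1, else 0.
α_i > 1 for i ∈ {1, 3}; NE contributions (8, 0, 11), S = 19.
W^NE = Σw_i − S^NE + (Σα_i)·S^NE = 27 + 2.7·19 = 78.3.
Planner: ∂(Σu_j)/∂s_i = Σα_j − 1 = 2.7 > 0, so everyone contributes w_i; S^SO = 27, W^SO = 27 + 2.7·27 = 99.9.
Deadweight loss = 21.6.

21.6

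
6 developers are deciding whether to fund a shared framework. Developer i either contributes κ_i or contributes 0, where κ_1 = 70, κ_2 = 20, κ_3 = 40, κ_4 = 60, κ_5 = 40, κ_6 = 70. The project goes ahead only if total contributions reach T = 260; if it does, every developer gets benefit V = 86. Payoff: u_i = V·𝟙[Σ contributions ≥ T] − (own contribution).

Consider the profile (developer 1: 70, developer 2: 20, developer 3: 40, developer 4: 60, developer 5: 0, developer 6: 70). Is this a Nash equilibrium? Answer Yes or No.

Total = 260 ≥ 260: provided.
Developer 1 (pledges 70, payoff 16): dropping to 0 → total 190, payoff 0. No gain.
Developer 2 (pledges 20, payoff 66): dropping to 0 → total 240, payoff 0. No gain.
Developer 3 (pledges 40, payoff 46): dropping to 0 → total 220, payoff 0. No gain.
Developer 4 (pledges 60, payoff 26): dropping to 0 → total 200, payoff 0. No gain.
Developer 5 (pledges 0, payoff 86): pledging 40 → total 300, payoff 46. No gain.
Developer 6 (pledges 70, payoff 16): dropping to 0 → total 190, payoff 0. No gain.

Yes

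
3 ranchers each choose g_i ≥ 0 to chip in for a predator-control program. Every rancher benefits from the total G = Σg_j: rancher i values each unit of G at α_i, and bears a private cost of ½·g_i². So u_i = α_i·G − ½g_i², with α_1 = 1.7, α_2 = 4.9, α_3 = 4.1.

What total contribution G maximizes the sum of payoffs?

Planner FOC: ∂(Σu_j)/∂g_i = (Σα_j) − g_i = 0, so g_i^SO = Σα_j = 10.7 for every i; G^SO = 32.1.

32.1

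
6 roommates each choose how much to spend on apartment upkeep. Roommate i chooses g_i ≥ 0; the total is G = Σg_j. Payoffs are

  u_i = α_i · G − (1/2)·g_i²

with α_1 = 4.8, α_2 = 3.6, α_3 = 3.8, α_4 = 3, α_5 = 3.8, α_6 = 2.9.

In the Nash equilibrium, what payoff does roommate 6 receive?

Roommate i's FOC: ∂u_i/∂g_i = α_i − g_i = 0, so g_i* = α_i.
NE contributions = (4.8, 3.6, 3.8, 3, 3.8, 2.9); G = 21.9.
u_6 = α_6·G − ½·(g_6)² = 2.9·21.9 − ½·2.9² = 59.305.

59.305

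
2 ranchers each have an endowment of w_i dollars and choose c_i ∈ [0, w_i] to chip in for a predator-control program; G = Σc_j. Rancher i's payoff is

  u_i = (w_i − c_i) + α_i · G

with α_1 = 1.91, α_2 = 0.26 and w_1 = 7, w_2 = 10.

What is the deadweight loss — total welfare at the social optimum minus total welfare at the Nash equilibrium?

∂u_i/∂c_i = α_i − 1, so rancher i contributes w_i if α_i > 1, else 0.
α_i > 1 for i ∈ {1}; NE contributions (7, 0), G = 7.
W^NE = Σw_i − G^NE + (Σα_i)·G^NE = 17 + 1.17·7 = 25.19.
Planner: ∂(Σu_j)/∂c_i = Σα_j − 1 = 1.17 > 0, so everyone contributes w_i; G^SO = 17, W^SO = 17 + 1.17·17 = 36.89.
Deadweight loss = 11.7.

11.7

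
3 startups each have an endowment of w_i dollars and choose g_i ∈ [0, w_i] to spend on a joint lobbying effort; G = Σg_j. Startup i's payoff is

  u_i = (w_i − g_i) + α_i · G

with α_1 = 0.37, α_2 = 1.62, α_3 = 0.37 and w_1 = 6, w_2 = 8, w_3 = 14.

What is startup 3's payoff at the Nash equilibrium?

16.96

∂u_i/∂g_i = α_i − 1, so startup i contributes w_i if α_i > 1, else 0.
α_i > 1 for i ∈ {2}; NE contributions (0, 8, 0), G = 8.
u_3 = (14 − 0) + 0.37·8 = 16.96.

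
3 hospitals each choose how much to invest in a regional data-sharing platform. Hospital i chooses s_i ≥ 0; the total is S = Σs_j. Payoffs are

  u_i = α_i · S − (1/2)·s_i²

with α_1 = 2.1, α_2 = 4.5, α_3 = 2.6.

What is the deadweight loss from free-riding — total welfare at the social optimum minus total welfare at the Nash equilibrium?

Hospital i's FOC: ∂u_i/∂s_i = α_i − s_i = 0, so s_i* = α_i.
NE contributions = (2.1, 4.5, 2.6); S = 9.2.
W^NE = (Σα)·S − ½Σα_i² = 9.2² − ½·31.42 = 68.93.
Planner sets s_i = Σα_j = 9.2 for every i, so S^SO = 3·9.2 = 27.6.
W^SO = (Σα)·S^SO − ½·3·(Σα)² = (3/2)·9.2² = 126.96.
Deadweight loss = W^SO − W^NE = 58.03.

58.03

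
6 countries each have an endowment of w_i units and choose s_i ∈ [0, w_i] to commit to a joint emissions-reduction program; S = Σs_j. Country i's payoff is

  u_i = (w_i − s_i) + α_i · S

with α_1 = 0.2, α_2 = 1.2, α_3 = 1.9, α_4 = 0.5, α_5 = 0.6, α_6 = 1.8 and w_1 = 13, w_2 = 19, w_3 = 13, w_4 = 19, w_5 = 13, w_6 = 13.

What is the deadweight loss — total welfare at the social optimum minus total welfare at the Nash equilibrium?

∂u_i/∂s_i = α_i − 1, so country i contributes w_i if α_i > 1, else 0.
α_i > 1 for i ∈ {2, 3, 6}; NE contributions (0, 19, 13, 0, 0, 13), S = 45.
W^NE = Σw_i − S^NE + (Σα_i)·S^NE = 90 + 5.2·45 = 324.
Planner: ∂(Σu_j)/∂s_i = Σα_j − 1 = 5.2 > 0, so everyone contributes w_i; S^SO = 90, W^SO = 90 + 5.2·90 = 558.
Deadweight loss = 234.

234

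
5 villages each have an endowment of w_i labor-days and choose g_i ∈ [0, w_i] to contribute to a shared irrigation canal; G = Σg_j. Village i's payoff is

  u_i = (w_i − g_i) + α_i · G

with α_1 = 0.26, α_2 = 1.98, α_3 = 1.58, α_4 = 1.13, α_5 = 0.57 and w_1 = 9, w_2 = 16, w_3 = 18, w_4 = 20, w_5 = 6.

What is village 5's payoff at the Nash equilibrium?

∂u_i/∂g_i = α_i − 1, so village i contributes w_i if α_i > 1, else 0.
α_i > 1 for i ∈ {2, 3, 4}; NE contributions (0, 16, 18, 20, 0), G = 54.
u_5 = (6 − 0) + 0.57·54 = 36.78.

36.78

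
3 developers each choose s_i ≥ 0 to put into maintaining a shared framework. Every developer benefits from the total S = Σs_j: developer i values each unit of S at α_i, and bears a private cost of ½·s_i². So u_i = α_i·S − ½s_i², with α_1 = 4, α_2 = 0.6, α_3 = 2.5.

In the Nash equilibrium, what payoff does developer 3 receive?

14.625

Developer i's FOC: ∂u_i/∂s_i = α_i − s_i = 0, so s_i* = α_i.
NE contributions = (4, 0.6, 2.5); S = 7.1.
u_3 = α_3·S − ½·(s_3)² = 2.5·7.1 − ½·2.5² = 14.625.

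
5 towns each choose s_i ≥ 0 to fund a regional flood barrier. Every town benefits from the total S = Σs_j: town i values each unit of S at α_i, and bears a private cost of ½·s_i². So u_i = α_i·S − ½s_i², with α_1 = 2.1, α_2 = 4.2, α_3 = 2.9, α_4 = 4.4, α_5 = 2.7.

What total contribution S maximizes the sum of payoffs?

81.5

Planner FOC: ∂(Σu_j)/∂s_i = (Σα_j) − s_i = 0, so s_i^SO = Σα_j = 16.3 for every i; S^SO = 81.5.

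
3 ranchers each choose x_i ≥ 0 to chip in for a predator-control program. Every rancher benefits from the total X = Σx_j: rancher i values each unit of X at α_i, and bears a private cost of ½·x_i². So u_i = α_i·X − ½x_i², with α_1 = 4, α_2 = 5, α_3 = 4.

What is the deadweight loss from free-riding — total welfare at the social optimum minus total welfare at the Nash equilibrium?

113

Rancher i's FOC: ∂u_i/∂x_i = α_i − x_i = 0, so x_i* = α_i.
NE contributions = (4, 5, 4); X = 13.
W^NE = (Σα)·X − ½Σα_i² = 13² − ½·57 = 140.5.
Planner sets x_i = Σα_j = 13 for every i, so X^SO = 3·13 = 39.
W^SO = (Σα)·X^SO − ½·3·(Σα)² = (3/2)·13² = 253.5.
Deadweight loss = W^SO − W^NE = 113.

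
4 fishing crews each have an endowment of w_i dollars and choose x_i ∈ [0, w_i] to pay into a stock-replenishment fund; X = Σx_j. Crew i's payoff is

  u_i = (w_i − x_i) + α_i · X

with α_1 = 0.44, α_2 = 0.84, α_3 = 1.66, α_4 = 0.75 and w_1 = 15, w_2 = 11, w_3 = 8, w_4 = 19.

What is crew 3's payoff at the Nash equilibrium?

13.28

∂u_i/∂x_i = α_i − 1, so crew i contributes w_i if α_i > 1, else 0.
α_i > 1 for i ∈ {3}; NE contributions (0, 0, 8, 0), X = 8.
u_3 = (8 − 8) + 1.66·8 = 13.28.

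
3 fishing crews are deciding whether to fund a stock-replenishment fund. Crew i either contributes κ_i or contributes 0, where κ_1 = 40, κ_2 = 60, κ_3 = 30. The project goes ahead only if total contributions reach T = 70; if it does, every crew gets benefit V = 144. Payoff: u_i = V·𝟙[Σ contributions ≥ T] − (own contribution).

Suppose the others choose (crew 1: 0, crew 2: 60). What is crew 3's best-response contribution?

30

Others' total = 60. Contributing 30 brings total to 90 ≥ 70: gain V − κ_3 = 114.
Best response: 30.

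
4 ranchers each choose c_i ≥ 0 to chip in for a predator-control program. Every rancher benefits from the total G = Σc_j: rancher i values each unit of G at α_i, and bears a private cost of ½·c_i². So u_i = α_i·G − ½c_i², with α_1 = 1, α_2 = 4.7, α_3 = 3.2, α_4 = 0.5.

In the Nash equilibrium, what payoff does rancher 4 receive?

4.575

Rancher i's FOC: ∂u_i/∂c_i = α_i − c_i = 0, so c_i* = α_i.
NE contributions = (1, 4.7, 3.2, 0.5); G = 9.4.
u_4 = α_4·G − ½·(c_4)² = 0.5·9.4 − ½·0.5² = 4.575.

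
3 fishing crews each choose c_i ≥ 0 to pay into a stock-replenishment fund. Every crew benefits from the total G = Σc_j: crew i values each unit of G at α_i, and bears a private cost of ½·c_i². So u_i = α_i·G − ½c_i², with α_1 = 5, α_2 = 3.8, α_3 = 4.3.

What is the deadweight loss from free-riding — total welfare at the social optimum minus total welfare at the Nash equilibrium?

Crew i's FOC: ∂u_i/∂c_i = α_i − c_i = 0, so c_i* = α_i.
NE contributions = (5, 3.8, 4.3); G = 13.1.
W^NE = (Σα)·G − ½Σα_i² = 13.1² − ½·57.93 = 142.645.
Planner sets c_i = Σα_j = 13.1 for every i, so G^SO = 3·13.1 = 39.3.
W^SO = (Σα)·G^SO − ½·3·(Σα)² = (3/2)·13.1² = 257.415.
Deadweight loss = W^SO − W^NE = 114.77.

114.77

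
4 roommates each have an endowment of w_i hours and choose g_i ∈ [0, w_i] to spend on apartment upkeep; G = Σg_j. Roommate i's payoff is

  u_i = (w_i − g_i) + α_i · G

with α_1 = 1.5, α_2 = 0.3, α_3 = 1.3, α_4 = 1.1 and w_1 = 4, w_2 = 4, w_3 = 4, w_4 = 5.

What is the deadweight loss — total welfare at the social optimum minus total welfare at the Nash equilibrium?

∂u_i/∂g_i = α_i − 1, so roommate i contributes w_i if α_i > 1, else 0.
α_i > 1 for i ∈ {1, 3, 4}; NE contributions (4, 0, 4, 5), G = 13.
W^NE = Σw_i − G^NE + (Σα_i)·G^NE = 17 + 3.2·13 = 58.6.
Planner: ∂(Σu_j)/∂g_i = Σα_j − 1 = 3.2 > 0, so everyone contributes w_i; G^SO = 17, W^SO = 17 + 3.2·17 = 71.4.
Deadweight loss = 12.8.

12.8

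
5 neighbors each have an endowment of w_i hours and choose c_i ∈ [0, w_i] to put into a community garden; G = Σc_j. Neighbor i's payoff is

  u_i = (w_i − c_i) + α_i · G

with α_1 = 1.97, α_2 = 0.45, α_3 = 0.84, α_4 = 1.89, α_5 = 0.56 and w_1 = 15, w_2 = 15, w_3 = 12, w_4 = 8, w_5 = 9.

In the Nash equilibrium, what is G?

∂u_i/∂c_i = α_i − 1, so neighbor i contributes w_i if α_i > 1, else 0.
α_i > 1 for i ∈ {1, 4}; NE contributions (15, 0, 0, 8, 0), G = 23.

23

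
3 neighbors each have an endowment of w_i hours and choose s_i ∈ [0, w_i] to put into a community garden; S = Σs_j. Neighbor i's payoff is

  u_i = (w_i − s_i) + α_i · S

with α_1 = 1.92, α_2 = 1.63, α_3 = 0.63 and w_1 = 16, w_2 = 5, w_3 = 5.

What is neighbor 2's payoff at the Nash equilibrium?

∂u_i/∂s_i = α_i − 1, so neighbor i contributes w_i if α_i > 1, else 0.
α_i > 1 for i ∈ {1, 2}; NE contributions (16, 5, 0), S = 21.
u_2 = (5 − 5) + 1.63·21 = 34.23.

34.23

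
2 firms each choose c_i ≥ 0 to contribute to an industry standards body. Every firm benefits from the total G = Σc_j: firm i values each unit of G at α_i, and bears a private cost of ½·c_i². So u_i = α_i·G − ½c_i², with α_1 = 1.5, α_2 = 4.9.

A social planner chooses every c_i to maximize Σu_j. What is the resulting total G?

Planner FOC: ∂(Σu_j)/∂c_i = (Σα_j) − c_i = 0, so c_i^SO = Σα_j = 6.4 for every i; G^SO = 12.8.

12.8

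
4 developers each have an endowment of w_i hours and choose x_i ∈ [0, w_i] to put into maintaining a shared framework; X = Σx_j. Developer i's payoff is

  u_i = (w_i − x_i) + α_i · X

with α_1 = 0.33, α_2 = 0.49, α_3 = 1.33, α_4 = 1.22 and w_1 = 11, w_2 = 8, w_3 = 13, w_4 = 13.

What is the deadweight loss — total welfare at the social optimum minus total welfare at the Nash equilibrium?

∂u_i/∂x_i = α_i − 1, so developer i contributes w_i if α_i > 1, else 0.
α_i > 1 for i ∈ {3, 4}; NE contributions (0, 0, 13, 13), X = 26.
W^NE = Σw_i − X^NE + (Σα_i)·X^NE = 45 + 2.37·26 = 106.62.
Planner: ∂(Σu_j)/∂x_i = Σα_j − 1 = 2.37 > 0, so everyone contributes w_i; X^SO = 45, W^SO = 45 + 2.37·45 = 151.65.
Deadweight loss = 45.03.

45.03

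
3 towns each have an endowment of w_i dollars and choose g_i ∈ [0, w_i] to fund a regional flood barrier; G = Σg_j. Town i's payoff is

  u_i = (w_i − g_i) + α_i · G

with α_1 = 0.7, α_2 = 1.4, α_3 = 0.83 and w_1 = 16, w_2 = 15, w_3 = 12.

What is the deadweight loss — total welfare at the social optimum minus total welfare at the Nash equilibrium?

∂u_i/∂g_i = α_i − 1, so town i contributes w_i if α_i > 1, else 0.
α_i > 1 for i ∈ {2}; NE contributions (0, 15, 0), G = 15.
W^NE = Σw_i − G^NE + (Σα_i)·G^NE = 43 + 1.93·15 = 71.95.
Planner: ∂(Σu_j)/∂g_i = Σα_j − 1 = 1.93 > 0, so everyone contributes w_i; G^SO = 43, W^SO = 43 + 1.93·43 = 125.99.
Deadweight loss = 54.04.

54.04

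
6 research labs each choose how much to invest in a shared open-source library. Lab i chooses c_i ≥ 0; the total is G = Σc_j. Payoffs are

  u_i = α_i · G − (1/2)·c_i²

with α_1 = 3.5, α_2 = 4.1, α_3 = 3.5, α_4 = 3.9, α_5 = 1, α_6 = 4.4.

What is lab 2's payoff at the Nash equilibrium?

75.235

Lab i's FOC: ∂u_i/∂c_i = α_i − c_i = 0, so c_i* = α_i.
NE contributions = (3.5, 4.1, 3.5, 3.9, 1, 4.4); G = 20.4.
u_2 = α_2·G − ½·(c_2)² = 4.1·20.4 − ½·4.1² = 75.235.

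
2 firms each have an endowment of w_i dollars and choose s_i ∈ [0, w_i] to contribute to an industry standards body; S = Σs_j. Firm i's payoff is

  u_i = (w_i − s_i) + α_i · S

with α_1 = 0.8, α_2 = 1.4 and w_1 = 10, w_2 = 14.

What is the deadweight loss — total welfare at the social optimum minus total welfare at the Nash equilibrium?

12

∂u_i/∂s_i = α_i − 1, so firm i contributes w_i if α_i > 1, else 0.
α_i > 1 for i ∈ {2}; NE contributions (0, 14), S = 14.
W^NE = Σw_i − S^NE + (Σα_i)·S^NE = 24 + 1.2·14 = 40.8.
Planner: ∂(Σu_j)/∂s_i = Σα_j − 1 = 1.2 > 0, so everyone contributes w_i; S^SO = 24, W^SO = 24 + 1.2·24 = 52.8.
Deadweight loss = 12.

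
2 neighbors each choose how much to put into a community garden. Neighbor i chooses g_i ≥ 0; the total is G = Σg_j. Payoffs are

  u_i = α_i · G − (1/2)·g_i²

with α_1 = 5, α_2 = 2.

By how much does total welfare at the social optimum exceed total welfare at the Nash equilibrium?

14.5

Neighbor i's FOC: ∂u_i/∂g_i = α_i − g_i = 0, so g_i* = α_i.
NE contributions = (5, 2); G = 7.
W^NE = (Σα)·G − ½Σα_i² = 7² − ½·29 = 34.5.
Planner sets g_i = Σα_j = 7 for every i, so G^SO = 2·7 = 14.
W^SO = (Σα)·G^SO − ½·2·(Σα)² = (2/2)·7² = 49.
Deadweight loss = W^SO − W^NE = 14.5.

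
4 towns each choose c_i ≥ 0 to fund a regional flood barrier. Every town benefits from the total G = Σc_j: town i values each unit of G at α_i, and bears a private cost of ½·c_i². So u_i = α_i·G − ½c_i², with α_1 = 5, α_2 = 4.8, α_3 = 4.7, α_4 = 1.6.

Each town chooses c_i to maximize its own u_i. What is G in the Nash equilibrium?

Town i's FOC: ∂u_i/∂c_i = α_i − c_i = 0, so c_i* = α_i.
NE contributions = (5, 4.8, 4.7, 1.6); G = 16.1.

16.1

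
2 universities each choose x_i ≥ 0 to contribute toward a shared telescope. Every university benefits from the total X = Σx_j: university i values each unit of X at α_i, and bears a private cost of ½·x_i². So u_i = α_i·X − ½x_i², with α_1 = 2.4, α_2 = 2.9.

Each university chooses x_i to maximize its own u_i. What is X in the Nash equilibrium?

University i's FOC: ∂u_i/∂x_i = α_i − x_i = 0, so x_i* = α_i.
NE contributions = (2.4, 2.9); X = 5.3.

5.3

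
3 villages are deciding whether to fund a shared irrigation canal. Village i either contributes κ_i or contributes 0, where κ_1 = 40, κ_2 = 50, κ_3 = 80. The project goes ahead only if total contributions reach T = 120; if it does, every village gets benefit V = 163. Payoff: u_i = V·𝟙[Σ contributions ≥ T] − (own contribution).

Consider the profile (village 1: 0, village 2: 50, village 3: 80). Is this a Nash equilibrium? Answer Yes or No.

Total = 130 ≥ 120: provided.
Village 1 (pledges 0, payoff 163): pledging 40 → total 170, payoff 123. No gain.
Village 2 (pledges 50, payoff 113): dropping to 0 → total 80, payoff 0. No gain.
Village 3 (pledges 80, payoff 83): dropping to 0 → total 50, payoff 0. No gain.

Yes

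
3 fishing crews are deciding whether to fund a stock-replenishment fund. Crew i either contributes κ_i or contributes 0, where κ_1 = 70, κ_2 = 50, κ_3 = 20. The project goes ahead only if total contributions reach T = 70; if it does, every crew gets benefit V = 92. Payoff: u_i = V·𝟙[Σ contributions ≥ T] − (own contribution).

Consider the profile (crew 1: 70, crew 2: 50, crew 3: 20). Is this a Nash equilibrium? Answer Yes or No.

No

Total = 140 ≥ 70: provided.
Crew 1 (pledges 70, payoff 22): dropping to 0 → total 70, payoff 92. Profitable deviation.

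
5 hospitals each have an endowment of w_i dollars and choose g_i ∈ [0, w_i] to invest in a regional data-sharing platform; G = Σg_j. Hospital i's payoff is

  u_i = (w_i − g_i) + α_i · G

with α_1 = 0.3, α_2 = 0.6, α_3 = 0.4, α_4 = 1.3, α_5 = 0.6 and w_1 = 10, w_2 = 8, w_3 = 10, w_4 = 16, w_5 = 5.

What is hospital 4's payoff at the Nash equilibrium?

∂u_i/∂g_i = α_i − 1, so hospital i contributes w_i if α_i > 1, else 0.
α_i > 1 for i ∈ {4}; NE contributions (0, 0, 0, 16, 0), G = 16.
u_4 = (16 − 16) + 1.3·16 = 20.8.

20.8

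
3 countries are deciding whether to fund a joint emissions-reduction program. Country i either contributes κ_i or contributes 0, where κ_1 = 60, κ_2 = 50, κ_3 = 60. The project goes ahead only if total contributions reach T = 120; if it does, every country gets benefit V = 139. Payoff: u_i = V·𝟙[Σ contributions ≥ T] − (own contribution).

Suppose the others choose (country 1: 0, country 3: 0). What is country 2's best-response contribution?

Others' total = 0. Even contributing 50 gives 50 < 120: no benefit either way.
Best response: 0.

0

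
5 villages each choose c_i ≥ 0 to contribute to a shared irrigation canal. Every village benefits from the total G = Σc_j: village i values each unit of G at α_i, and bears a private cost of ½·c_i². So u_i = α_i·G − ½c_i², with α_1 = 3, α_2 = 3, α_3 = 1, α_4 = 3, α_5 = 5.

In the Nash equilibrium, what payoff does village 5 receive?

62.5

Village i's FOC: ∂u_i/∂c_i = α_i − c_i = 0, so c_i* = α_i.
NE contributions = (3, 3, 1, 3, 5); G = 15.
u_5 = α_5·G − ½·(c_5)² = 5·15 − ½·5² = 62.5.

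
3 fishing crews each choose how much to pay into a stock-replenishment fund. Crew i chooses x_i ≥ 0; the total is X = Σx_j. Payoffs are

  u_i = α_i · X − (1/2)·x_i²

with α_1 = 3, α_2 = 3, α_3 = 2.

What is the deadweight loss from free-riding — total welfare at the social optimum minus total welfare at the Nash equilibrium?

43

Crew i's FOC: ∂u_i/∂x_i = α_i − x_i = 0, so x_i* = α_i.
NE contributions = (3, 3, 2); X = 8.
W^NE = (Σα)·X − ½Σα_i² = 8² − ½·22 = 53.
Planner sets x_i = Σα_j = 8 for every i, so X^SO = 3·8 = 24.
W^SO = (Σα)·X^SO − ½·3·(Σα)² = (3/2)·8² = 96.
Deadweight loss = W^SO − W^NE = 43.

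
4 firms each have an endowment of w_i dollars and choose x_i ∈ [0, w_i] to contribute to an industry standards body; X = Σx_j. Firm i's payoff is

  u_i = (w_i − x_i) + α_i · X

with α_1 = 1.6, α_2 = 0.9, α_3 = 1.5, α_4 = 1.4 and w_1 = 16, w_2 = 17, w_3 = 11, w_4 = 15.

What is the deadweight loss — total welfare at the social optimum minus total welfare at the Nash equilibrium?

∂u_i/∂x_i = α_i − 1, so firm i contributes w_i if α_i > 1, else 0.
α_i > 1 for i ∈ {1, 3, 4}; NE contributions (16, 0, 11, 15), X = 42.
W^NE = Σw_i − X^NE + (Σα_i)·X^NE = 59 + 4.4·42 = 243.8.
Planner: ∂(Σu_j)/∂x_i = Σα_j − 1 = 4.4 > 0, so everyone contributes w_i; X^SO = 59, W^SO = 59 + 4.4·59 = 318.6.
Deadweight loss = 74.8.

74.8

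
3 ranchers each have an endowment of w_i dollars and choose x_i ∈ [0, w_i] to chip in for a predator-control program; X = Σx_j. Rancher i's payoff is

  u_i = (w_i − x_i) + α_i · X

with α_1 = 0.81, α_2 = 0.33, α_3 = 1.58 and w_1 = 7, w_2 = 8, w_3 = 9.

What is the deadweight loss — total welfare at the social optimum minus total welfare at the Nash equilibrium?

25.8

∂u_i/∂x_i = α_i − 1, so rancher i contributes w_i if α_i > 1, else 0.
α_i > 1 for i ∈ {3}; NE contributions (0, 0, 9), X = 9.
W^NE = Σw_i − X^NE + (Σα_i)·X^NE = 24 + 1.72·9 = 39.48.
Planner: ∂(Σu_j)/∂x_i = Σα_j − 1 = 1.72 > 0, so everyone contributes w_i; X^SO = 24, W^SO = 24 + 1.72·24 = 65.28.
Deadweight loss = 25.8.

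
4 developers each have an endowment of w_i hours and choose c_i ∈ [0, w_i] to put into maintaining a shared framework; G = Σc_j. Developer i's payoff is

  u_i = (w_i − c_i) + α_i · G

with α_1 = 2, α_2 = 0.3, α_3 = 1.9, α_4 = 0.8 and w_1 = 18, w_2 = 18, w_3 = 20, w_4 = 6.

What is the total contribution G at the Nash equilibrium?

∂u_i/∂c_i = α_i − 1, so developer i contributes w_i if α_i > 1, else 0.
α_i > 1 for i ∈ {1, 3}; NE contributions (18, 0, 20, 0), G = 38.

38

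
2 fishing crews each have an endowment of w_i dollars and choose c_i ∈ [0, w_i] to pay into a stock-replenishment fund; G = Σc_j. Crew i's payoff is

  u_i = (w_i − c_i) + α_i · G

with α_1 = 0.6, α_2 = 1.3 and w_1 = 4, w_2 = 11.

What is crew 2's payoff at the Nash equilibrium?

14.3

∂u_i/∂c_i = α_i − 1, so crew i contributes w_i if α_i > 1, else 0.
α_i > 1 for i ∈ {2}; NE contributions (0, 11), G = 11.
u_2 = (11 − 11) + 1.3·11 = 14.3.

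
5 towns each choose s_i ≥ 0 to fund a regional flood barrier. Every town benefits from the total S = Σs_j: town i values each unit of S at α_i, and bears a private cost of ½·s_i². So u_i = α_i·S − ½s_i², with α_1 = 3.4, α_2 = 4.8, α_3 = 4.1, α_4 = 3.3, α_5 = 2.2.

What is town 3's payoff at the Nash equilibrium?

Town i's FOC: ∂u_i/∂s_i = α_i − s_i = 0, so s_i* = α_i.
NE contributions = (3.4, 4.8, 4.1, 3.3, 2.2); S = 17.8.
u_3 = α_3·S − ½·(s_3)² = 4.1·17.8 − ½·4.1² = 64.575.

64.575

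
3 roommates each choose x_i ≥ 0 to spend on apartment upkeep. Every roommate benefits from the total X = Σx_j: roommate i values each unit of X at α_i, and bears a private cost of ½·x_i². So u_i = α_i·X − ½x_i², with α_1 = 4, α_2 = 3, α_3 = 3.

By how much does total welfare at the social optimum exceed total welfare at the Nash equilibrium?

67

Roommate i's FOC: ∂u_i/∂x_i = α_i − x_i = 0, so x_i* = α_i.
NE contributions = (4, 3, 3); X = 10.
W^NE = (Σα)·X − ½Σα_i² = 10² − ½·34 = 83.
Planner sets x_i = Σα_j = 10 for every i, so X^SO = 3·10 = 30.
W^SO = (Σα)·X^SO − ½·3·(Σα)² = (3/2)·10² = 150.
Deadweight loss = W^SO − W^NE = 67.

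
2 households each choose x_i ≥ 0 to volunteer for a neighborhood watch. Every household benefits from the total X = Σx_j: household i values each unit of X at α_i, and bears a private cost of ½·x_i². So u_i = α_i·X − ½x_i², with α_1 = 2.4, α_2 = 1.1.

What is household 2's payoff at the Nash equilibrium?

Household i's FOC: ∂u_i/∂x_i = α_i − x_i = 0, so x_i* = α_i.
NE contributions = (2.4, 1.1); X = 3.5.
u_2 = α_2·X − ½·(x_2)² = 1.1·3.5 − ½·1.1² = 3.245.

3.245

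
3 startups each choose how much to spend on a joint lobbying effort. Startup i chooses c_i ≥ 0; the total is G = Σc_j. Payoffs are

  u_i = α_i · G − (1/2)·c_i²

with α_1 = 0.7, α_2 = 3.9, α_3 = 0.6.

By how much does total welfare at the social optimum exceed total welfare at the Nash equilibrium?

Startup i's FOC: ∂u_i/∂c_i = α_i − c_i = 0, so c_i* = α_i.
NE contributions = (0.7, 3.9, 0.6); G = 5.2.
W^NE = (Σα)·G − ½Σα_i² = 5.2² − ½·16.06 = 19.01.
Planner sets c_i = Σα_j = 5.2 for every i, so G^SO = 3·5.2 = 15.6.
W^SO = (Σα)·G^SO − ½·3·(Σα)² = (3/2)·5.2² = 40.56.
Deadweight loss = W^SO − W^NE = 21.55.

21.55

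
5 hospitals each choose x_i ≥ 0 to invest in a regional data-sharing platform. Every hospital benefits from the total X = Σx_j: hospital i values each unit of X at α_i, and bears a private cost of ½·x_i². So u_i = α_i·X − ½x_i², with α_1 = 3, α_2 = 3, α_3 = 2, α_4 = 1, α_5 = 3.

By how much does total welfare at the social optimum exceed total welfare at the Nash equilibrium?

Hospital i's FOC: ∂u_i/∂x_i = α_i − x_i = 0, so x_i* = α_i.
NE contributions = (3, 3, 2, 1, 3); X = 12.
W^NE = (Σα)·X − ½Σα_i² = 12² − ½·32 = 128.
Planner sets x_i = Σα_j = 12 for every i, so X^SO = 5·12 = 60.
W^SO = (Σα)·X^SO − ½·5·(Σα)² = (5/2)·12² = 360.
Deadweight loss = W^SO − W^NE = 232.

232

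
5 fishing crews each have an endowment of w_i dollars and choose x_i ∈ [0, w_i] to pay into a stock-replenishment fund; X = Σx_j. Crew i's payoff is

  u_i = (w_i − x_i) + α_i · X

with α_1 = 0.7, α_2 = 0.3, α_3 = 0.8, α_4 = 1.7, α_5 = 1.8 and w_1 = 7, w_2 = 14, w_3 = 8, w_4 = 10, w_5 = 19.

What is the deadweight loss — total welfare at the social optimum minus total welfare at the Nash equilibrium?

∂u_i/∂x_i = α_i − 1, so crew i contributes w_i if α_i > 1, else 0.
α_i > 1 for i ∈ {4, 5}; NE contributions (0, 0, 0, 10, 19), X = 29.
W^NE = Σw_i − X^NE + (Σα_i)·X^NE = 58 + 4.3·29 = 182.7.
Planner: ∂(Σu_j)/∂x_i = Σα_j − 1 = 4.3 > 0, so everyone contributes w_i; X^SO = 58, W^SO = 58 + 4.3·58 = 307.4.
Deadweight loss = 124.7.

124.7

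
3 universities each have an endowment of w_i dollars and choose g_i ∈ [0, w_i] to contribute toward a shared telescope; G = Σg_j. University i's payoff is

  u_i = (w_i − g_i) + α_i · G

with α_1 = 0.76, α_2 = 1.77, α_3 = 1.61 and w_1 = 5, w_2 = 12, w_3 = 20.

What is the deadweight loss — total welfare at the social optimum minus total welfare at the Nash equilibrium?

15.7

∂u_i/∂g_i = α_i − 1, so university i contributes w_i if α_i > 1, else 0.
α_i > 1 for i ∈ {2, 3}; NE contributions (0, 12, 20), G = 32.
W^NE = Σw_i − G^NE + (Σα_i)·G^NE = 37 + 3.14·32 = 137.48.
Planner: ∂(Σu_j)/∂g_i = Σα_j − 1 = 3.14 > 0, so everyone contributes w_i; G^SO = 37, W^SO = 37 + 3.14·37 = 153.18.
Deadweight loss = 15.7.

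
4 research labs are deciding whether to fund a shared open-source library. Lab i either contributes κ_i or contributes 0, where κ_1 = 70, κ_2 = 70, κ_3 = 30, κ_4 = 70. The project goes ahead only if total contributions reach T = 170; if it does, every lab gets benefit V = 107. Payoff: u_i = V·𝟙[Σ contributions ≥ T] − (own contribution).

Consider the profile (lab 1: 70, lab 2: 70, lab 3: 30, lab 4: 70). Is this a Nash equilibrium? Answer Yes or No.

Total = 240 ≥ 170: provided.
Lab 1 (pledges 70, payoff 37): dropping to 0 → total 170, payoff 107. Profitable deviation.

No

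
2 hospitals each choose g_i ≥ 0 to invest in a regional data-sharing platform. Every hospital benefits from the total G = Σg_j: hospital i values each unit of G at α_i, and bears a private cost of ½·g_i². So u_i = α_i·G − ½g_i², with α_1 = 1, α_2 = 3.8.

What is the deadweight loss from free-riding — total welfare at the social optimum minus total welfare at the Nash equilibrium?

7.72

Hospital i's FOC: ∂u_i/∂g_i = α_i − g_i = 0, so g_i* = α_i.
NE contributions = (1, 3.8); G = 4.8.
W^NE = (Σα)·G − ½Σα_i² = 4.8² − ½·15.44 = 15.32.
Planner sets g_i = Σα_j = 4.8 for every i, so G^SO = 2·4.8 = 9.6.
W^SO = (Σα)·G^SO − ½·2·(Σα)² = (2/2)·4.8² = 23.04.
Deadweight loss = W^SO − W^NE = 7.72.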